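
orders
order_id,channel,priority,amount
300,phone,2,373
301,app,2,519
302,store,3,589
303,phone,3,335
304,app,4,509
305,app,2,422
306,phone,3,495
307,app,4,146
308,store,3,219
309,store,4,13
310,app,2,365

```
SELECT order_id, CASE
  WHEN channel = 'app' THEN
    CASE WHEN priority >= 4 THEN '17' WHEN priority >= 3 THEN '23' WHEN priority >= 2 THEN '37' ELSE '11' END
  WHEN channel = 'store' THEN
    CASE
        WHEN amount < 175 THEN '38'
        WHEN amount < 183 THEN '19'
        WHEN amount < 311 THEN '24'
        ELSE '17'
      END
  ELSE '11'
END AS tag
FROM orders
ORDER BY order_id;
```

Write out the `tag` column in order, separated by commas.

11, 37, 17, 11, 17, 37, 11, 17, 24, 38, 37

order_id=300: channel='phone' → outer ELSE → 11
order_id=301: channel='app' → inner[priority >= 2] → 37
order_id=302: channel='store' → inner[ELSE] → 17
order_id=303: channel='phone' → outer ELSE → 11
order_id=304: channel='app' → inner[priority >= 4] → 17
order_id=305: channel='app' → inner[priority >= 2] → 37
order_id=306: channel='phone' → outer ELSE → 11
order_id=307: channel='app' → inner[priority >= 4] → 17
order_id=308: channel='store' → inner[amount < 311] → 24
order_id=309: channel='store' → inner[amount < 175] → 38
order_id=310: channel='app' → inner[priority >= 2] → 37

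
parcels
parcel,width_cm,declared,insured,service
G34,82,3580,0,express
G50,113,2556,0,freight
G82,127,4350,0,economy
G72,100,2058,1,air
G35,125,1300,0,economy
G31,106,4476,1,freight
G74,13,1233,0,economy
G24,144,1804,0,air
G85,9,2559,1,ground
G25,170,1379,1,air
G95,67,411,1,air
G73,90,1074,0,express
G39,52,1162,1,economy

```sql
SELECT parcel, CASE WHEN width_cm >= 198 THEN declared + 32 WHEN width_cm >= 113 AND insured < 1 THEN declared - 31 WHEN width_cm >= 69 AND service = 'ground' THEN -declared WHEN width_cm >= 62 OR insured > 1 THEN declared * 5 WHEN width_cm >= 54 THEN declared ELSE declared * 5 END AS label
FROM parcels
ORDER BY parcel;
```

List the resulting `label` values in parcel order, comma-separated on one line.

1773, 6895, 22380, 17900, 1269, 5810, 2525, 10290, 5370, 6165, 4319, 12795, 2055

parcel=G24: width_cm >= 113 AND insured < 1 → 1773
parcel=G25: width_cm >= 62 OR insured > 1 → 6895
parcel=G31: width_cm >= 62 OR insured > 1 → 22380
parcel=G34: width_cm >= 62 OR insured > 1 → 17900
parcel=G35: width_cm >= 113 AND insured < 1 → 1269
parcel=G39: ELSE → 5810
parcel=G50: width_cm >= 113 AND insured < 1 → 2525
parcel=G72: width_cm >= 62 OR insured > 1 → 10290
parcel=G73: width_cm >= 62 OR insured > 1 → 5370
parcel=G74: ELSE → 6165
parcel=G82: width_cm >= 113 AND insured < 1 → 4319
parcel=G85: ELSE → 12795
parcel=G95: width_cm >= 62 OR insured > 1 → 2055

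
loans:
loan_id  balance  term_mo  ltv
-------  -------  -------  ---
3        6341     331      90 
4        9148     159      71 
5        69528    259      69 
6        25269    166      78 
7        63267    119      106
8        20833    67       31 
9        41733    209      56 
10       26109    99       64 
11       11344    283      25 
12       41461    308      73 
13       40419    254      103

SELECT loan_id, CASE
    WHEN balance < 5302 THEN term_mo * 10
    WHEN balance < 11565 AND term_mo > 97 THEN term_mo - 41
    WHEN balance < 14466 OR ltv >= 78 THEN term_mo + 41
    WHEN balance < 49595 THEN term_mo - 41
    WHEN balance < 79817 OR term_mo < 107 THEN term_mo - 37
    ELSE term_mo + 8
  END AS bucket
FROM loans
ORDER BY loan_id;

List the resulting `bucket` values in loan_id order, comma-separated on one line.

290, 118, 222, 207, 160, 26, 168, 58, 242, 267, 295

loan_id=3: balance < 11565 AND term_mo > 97 → 290
loan_id=4: balance < 11565 AND term_mo > 97 → 118
loan_id=5: balance < 79817 OR term_mo < 107 → 222
loan_id=6: balance < 14466 OR ltv >= 78 → 207
loan_id=7: balance < 14466 OR ltv >= 78 → 160
loan_id=8: balance < 49595 → 26
loan_id=9: balance < 49595 → 168
loan_id=10: balance < 49595 → 58
loan_id=11: balance < 11565 AND term_mo > 97 → 242
loan_id=12: balance < 49595 → 267
loan_id=13: balance < 14466 OR ltv >= 78 → 295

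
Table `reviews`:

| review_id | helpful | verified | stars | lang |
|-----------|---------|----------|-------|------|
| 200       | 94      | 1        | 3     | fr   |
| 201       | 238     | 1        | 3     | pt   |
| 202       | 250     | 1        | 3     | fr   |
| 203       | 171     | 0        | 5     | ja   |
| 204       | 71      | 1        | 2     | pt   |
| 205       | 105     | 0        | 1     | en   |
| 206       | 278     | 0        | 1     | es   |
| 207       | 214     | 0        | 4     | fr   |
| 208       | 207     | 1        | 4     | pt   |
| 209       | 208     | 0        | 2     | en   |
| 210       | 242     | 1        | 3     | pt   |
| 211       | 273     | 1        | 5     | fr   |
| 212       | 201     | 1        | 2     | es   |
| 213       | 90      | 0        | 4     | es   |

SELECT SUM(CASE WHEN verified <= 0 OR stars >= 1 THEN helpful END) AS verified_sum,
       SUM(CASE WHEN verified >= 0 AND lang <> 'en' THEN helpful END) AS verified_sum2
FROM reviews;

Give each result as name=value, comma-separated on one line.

[verified_sum: verified <= 0 OR stars >= 1]
review_id=200: ✓ → 94
review_id=201: ✓ → 238
review_id=202: ✓ → 250
review_id=203: ✓ → 171
review_id=204: ✓ → 71
review_id=205: ✓ → 105
review_id=206: ✓ → 278
review_id=207: ✓ → 214
review_id=208: ✓ → 207
review_id=209: ✓ → 208
review_id=210: ✓ → 242
review_id=211: ✓ → 273
review_id=212: ✓ → 201
review_id=213: ✓ → 90
verified_sum = 94 + 238 + 250 + 171 + 71 + 105 + 278 + 214 + 207 + 208 + 242 + 273 + 201 + 90 = 2642
—
[verified_sum2: verified >= 0 AND lang <> 'en']
review_id=200: ✓ → 94
review_id=201: ✓ → 238
review_id=202: ✓ → 250
review_id=203: ✓ → 171
review_id=204: ✓ → 71
review_id=205: ✗
review_id=206: ✓ → 278
review_id=207: ✓ → 214
review_id=208: ✓ → 207
review_id=209: ✗
review_id=210: ✓ → 242
review_id=211: ✓ → 273
review_id=212: ✓ → 201
review_id=213: ✓ → 90
verified_sum2 = 94 + 238 + 250 + 171 + 71 + 278 + 214 + 207 + 242 + 273 + 201 + 90 = 2329

verified_sum=2642, verified_sum2=2329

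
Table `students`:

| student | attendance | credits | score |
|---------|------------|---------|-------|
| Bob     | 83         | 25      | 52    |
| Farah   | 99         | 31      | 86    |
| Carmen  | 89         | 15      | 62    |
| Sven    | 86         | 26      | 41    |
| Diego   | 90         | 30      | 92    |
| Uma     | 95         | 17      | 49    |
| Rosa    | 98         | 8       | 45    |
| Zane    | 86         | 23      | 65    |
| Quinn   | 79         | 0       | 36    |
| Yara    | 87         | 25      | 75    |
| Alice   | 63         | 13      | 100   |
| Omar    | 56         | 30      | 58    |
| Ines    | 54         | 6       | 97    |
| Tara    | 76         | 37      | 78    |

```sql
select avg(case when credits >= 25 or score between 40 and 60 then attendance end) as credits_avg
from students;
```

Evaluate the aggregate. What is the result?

student=Bob: ✓ → 83
student=Farah: ✓ → 99
student=Carmen: ✗
student=Sven: ✓ → 86
student=Diego: ✓ → 90
student=Uma: ✓ → 95
student=Rosa: ✓ → 98
student=Zane: ✗
student=Quinn: ✗
student=Yara: ✓ → 87
student=Alice: ✗
student=Omar: ✓ → 56
student=Ines: ✗
student=Tara: ✓ → 76
credits_avg = (83 + 99 + 86 + 90 + 95 + 98 + 87 + 56 + 76) / 9 = 85.5555555556

85.5555555556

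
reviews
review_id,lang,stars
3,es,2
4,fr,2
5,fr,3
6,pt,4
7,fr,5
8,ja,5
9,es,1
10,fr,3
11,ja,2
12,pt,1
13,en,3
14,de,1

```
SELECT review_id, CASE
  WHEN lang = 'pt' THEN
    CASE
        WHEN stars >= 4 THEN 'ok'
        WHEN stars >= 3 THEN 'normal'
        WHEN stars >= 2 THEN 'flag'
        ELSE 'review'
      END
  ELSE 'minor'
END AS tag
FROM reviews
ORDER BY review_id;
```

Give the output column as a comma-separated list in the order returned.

review_id=3: lang='es' → outer ELSE → minor
review_id=4: lang='fr' → outer ELSE → minor
review_id=5: lang='fr' → outer ELSE → minor
review_id=6: lang='pt' → inner[stars >= 4] → ok
review_id=7: lang='fr' → outer ELSE → minor
review_id=8: lang='ja' → outer ELSE → minor
review_id=9: lang='es' → outer ELSE → minor
review_id=10: lang='fr' → outer ELSE → minor
review_id=11: lang='ja' → outer ELSE → minor
review_id=12: lang='pt' → inner[ELSE] → review
review_id=13: lang='en' → outer ELSE → minor
review_id=14: lang='de' → outer ELSE → minor

minor, minor, minor, ok, minor, minor, minor, minor, minor, review, minor, minor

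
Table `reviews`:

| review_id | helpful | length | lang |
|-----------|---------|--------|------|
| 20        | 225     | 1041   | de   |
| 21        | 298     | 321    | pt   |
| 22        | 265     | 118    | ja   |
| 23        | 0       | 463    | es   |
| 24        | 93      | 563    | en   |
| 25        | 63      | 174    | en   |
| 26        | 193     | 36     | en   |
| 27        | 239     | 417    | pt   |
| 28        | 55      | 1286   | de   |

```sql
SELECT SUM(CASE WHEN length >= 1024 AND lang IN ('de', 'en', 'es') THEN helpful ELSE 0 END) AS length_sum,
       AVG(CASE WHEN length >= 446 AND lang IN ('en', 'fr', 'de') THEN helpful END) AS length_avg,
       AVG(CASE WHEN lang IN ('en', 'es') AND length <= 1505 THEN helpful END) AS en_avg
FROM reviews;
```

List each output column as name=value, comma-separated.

length_sum=280, length_avg=124.3333333333, en_avg=87.25

[length_sum: length >= 1024 AND lang IN ('de', 'en', 'es')]
review_id=20: ✓ → 225
review_id=21: ✗
review_id=22: ✗
review_id=23: ✗
review_id=24: ✗
review_id=25: ✗
review_id=26: ✗
review_id=27: ✗
review_id=28: ✓ → 55
length_sum = 225 + 55 = 280
—
[length_avg: length >= 446 AND lang IN ('en', 'fr', 'de')]
review_id=20: ✓ → 225
review_id=21: ✗
review_id=22: ✗
review_id=23: ✗
review_id=24: ✓ → 93
review_id=25: ✗
review_id=26: ✗
review_id=27: ✗
review_id=28: ✓ → 55
length_avg = (225 + 93 + 55) / 3 = 124.3333333333
—
[en_avg: lang IN ('en', 'es') AND length <= 1505]
review_id=20: ✗
review_id=21: ✗
review_id=22: ✗
review_id=23: ✓ → 0
review_id=24: ✓ → 93
review_id=25: ✓ → 63
review_id=26: ✓ → 193
review_id=27: ✗
review_id=28: ✗
en_avg = (0 + 93 + 63 + 193) / 4 = 87.25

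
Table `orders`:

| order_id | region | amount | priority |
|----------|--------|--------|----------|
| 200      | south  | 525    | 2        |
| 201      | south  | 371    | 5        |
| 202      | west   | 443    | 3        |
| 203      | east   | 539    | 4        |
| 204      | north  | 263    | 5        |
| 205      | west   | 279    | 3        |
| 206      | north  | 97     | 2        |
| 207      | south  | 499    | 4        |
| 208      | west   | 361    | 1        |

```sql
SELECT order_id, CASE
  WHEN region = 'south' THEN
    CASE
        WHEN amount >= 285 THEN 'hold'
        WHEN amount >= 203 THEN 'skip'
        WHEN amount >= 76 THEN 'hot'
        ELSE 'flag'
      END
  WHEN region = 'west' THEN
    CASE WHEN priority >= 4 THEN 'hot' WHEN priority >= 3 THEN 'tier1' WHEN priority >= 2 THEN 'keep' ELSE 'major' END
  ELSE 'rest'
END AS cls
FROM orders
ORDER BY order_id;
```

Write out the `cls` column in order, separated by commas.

hold, hold, tier1, rest, rest, tier1, rest, hold, major

order_id=200: region='south' → inner[amount >= 285] → hold
order_id=201: region='south' → inner[amount >= 285] → hold
order_id=202: region='west' → inner[priority >= 3] → tier1
order_id=203: region='east' → outer ELSE → rest
order_id=204: region='north' → outer ELSE → rest
order_id=205: region='west' → inner[priority >= 3] → tier1
order_id=206: region='north' → outer ELSE → rest
order_id=207: region='south' → inner[amount >= 285] → hold
order_id=208: region='west' → inner[ELSE] → major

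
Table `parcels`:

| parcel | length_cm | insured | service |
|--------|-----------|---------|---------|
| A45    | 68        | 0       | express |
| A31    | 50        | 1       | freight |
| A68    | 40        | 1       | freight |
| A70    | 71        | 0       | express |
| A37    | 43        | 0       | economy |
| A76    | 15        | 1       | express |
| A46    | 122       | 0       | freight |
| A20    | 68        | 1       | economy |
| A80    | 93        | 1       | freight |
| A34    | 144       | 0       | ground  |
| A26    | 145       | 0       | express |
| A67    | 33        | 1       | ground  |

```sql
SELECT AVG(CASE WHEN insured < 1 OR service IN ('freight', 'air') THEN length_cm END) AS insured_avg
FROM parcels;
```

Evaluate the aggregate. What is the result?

parcel=A45: ✓ → 68
parcel=A31: ✓ → 50
parcel=A68: ✓ → 40
parcel=A70: ✓ → 71
parcel=A37: ✓ → 43
parcel=A76: ✗
parcel=A46: ✓ → 122
parcel=A20: ✗
parcel=A80: ✓ → 93
parcel=A34: ✓ → 144
parcel=A26: ✓ → 145
parcel=A67: ✗
insured_avg = (68 + 50 + 40 + 71 + 43 + 122 + 93 + 144 + 145) / 9 = 86.2222222222

86.2222222222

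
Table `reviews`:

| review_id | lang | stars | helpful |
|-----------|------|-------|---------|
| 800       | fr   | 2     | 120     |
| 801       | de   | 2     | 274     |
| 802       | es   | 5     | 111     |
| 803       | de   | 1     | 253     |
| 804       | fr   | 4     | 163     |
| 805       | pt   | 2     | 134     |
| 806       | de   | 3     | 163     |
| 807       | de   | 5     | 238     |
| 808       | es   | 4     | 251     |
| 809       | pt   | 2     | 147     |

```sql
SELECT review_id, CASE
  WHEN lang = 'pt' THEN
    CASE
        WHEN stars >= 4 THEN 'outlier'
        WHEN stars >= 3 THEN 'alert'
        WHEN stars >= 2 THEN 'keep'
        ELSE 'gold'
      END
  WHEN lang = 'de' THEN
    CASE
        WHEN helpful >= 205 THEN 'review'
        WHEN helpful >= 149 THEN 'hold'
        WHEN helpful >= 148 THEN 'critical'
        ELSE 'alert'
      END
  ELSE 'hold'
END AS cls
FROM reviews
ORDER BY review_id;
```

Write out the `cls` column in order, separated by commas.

review_id=800: lang='fr' → outer ELSE → hold
review_id=801: lang='de' → inner[helpful >= 205] → review
review_id=802: lang='es' → outer ELSE → hold
review_id=803: lang='de' → inner[helpful >= 205] → review
review_id=804: lang='fr' → outer ELSE → hold
review_id=805: lang='pt' → inner[stars >= 2] → keep
review_id=806: lang='de' → inner[helpful >= 149] → hold
review_id=807: lang='de' → inner[helpful >= 205] → review
review_id=808: lang='es' → outer ELSE → hold
review_id=809: lang='pt' → inner[stars >= 2] → keep

hold, review, hold, review, hold, keep, hold, review, hold, keep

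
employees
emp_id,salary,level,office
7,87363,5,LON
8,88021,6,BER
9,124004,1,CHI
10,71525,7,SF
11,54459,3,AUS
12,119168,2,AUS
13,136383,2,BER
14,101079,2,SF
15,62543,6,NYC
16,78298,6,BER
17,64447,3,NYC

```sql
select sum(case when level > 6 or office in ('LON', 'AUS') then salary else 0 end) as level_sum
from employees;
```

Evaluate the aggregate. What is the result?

emp_id=7: ✓ → 87363
emp_id=8: ✗
emp_id=9: ✗
emp_id=10: ✓ → 71525
emp_id=11: ✓ → 54459
emp_id=12: ✓ → 119168
emp_id=13: ✗
emp_id=14: ✗
emp_id=15: ✗
emp_id=16: ✗
emp_id=17: ✗
level_sum = 87363 + 71525 + 54459 + 119168 = 332515

332515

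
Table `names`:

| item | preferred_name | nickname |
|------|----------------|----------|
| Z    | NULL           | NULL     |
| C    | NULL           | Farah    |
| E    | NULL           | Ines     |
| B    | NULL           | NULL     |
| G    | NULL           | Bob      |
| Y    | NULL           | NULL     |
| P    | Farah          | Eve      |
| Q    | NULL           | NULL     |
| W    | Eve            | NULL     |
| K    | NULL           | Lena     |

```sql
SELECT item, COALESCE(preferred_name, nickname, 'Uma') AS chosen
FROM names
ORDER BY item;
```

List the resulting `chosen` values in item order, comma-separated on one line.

item=B: preferred_name=NULL, nickname=NULL, → literal Uma → Uma
item=C: preferred_name=NULL, nickname=Farah → Farah
item=E: preferred_name=NULL, nickname=Ines → Ines
item=G: preferred_name=NULL, nickname=Bob → Bob
item=K: preferred_name=NULL, nickname=Lena → Lena
item=P: preferred_name=Farah → Farah
item=Q: preferred_name=NULL, nickname=NULL, → literal Uma → Uma
item=W: preferred_name=Eve → Eve
item=Y: preferred_name=NULL, nickname=NULL, → literal Uma → Uma
item=Z: preferred_name=NULL, nickname=NULL, → literal Uma → Uma

Uma, Farah, Ines, Bob, Lena, Farah, Uma, Eve, Uma, Uma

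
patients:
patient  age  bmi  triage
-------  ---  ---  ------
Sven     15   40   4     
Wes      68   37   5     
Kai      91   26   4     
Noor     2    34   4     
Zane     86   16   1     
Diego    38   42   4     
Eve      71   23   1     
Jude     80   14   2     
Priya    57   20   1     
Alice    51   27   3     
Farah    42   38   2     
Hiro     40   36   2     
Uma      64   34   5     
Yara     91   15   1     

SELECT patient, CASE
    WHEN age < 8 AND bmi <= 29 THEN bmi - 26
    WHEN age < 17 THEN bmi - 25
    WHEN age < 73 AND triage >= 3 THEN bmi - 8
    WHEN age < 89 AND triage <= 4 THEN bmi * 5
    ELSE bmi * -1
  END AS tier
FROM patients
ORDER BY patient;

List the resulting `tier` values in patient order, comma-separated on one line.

19, 34, 115, 190, 180, 70, -26, 9, 100, 15, 26, 29, -15, 80

patient=Alice: age < 73 AND triage >= 3 → 19
patient=Diego: age < 73 AND triage >= 3 → 34
patient=Eve: age < 89 AND triage <= 4 → 115
patient=Farah: age < 89 AND triage <= 4 → 190
patient=Hiro: age < 89 AND triage <= 4 → 180
patient=Jude: age < 89 AND triage <= 4 → 70
patient=Kai: ELSE → -26
patient=Noor: age < 17 → 9
patient=Priya: age < 89 AND triage <= 4 → 100
patient=Sven: age < 17 → 15
patient=Uma: age < 73 AND triage >= 3 → 26
patient=Wes: age < 73 AND triage >= 3 → 29
patient=Yara: ELSE → -15
patient=Zane: age < 89 AND triage <= 4 → 80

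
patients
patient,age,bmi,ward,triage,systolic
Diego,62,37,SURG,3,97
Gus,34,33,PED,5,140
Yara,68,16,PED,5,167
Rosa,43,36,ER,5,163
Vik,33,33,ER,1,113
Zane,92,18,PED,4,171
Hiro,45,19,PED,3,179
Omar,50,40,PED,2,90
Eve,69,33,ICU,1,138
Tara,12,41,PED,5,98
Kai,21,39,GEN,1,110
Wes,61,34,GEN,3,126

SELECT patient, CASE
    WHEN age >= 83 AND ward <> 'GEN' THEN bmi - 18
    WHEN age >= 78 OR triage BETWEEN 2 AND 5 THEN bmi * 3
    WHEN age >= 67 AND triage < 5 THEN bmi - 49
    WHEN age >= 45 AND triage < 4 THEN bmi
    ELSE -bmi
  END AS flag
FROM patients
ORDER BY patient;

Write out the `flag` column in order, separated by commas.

patient=Diego: age >= 78 OR triage BETWEEN 2 AND 5 → 111
patient=Eve: age >= 67 AND triage < 5 → -16
patient=Gus: age >= 78 OR triage BETWEEN 2 AND 5 → 99
patient=Hiro: age >= 78 OR triage BETWEEN 2 AND 5 → 57
patient=Kai: ELSE → -39
patient=Omar: age >= 78 OR triage BETWEEN 2 AND 5 → 120
patient=Rosa: age >= 78 OR triage BETWEEN 2 AND 5 → 108
patient=Tara: age >= 78 OR triage BETWEEN 2 AND 5 → 123
patient=Vik: ELSE → -33
patient=Wes: age >= 78 OR triage BETWEEN 2 AND 5 → 102
patient=Yara: age >= 78 OR triage BETWEEN 2 AND 5 → 48
patient=Zane: age >= 83 AND ward <> 'GEN' → 0

111, -16, 99, 57, -39, 120, 108, 123, -33, 102, 48, 0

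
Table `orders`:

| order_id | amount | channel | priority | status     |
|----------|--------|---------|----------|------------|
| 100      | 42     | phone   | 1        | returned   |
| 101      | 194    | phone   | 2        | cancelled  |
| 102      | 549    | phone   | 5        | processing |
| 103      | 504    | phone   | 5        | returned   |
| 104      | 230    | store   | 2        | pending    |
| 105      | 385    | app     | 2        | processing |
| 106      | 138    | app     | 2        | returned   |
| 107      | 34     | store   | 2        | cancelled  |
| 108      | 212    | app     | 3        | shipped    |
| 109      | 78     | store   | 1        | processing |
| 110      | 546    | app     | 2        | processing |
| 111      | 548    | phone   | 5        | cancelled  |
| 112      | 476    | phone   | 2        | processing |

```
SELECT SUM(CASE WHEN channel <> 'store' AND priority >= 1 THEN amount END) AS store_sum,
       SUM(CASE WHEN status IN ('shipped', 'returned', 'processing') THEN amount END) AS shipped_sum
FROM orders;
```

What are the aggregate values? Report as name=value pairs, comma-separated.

[store_sum: channel <> 'store' AND priority >= 1]
order_id=100: ✓ → 42
order_id=101: ✓ → 194
order_id=102: ✓ → 549
order_id=103: ✓ → 504
order_id=104: ✗
order_id=105: ✓ → 385
order_id=106: ✓ → 138
order_id=107: ✗
order_id=108: ✓ → 212
order_id=109: ✗
order_id=110: ✓ → 546
order_id=111: ✓ → 548
order_id=112: ✓ → 476
store_sum = 42 + 194 + 549 + 504 + 385 + 138 + 212 + 546 + 548 + 476 = 3594
—
[shipped_sum: status IN ('shipped', 'returned', 'processing')]
order_id=100: ✓ → 42
order_id=101: ✗
order_id=102: ✓ → 549
order_id=103: ✓ → 504
order_id=104: ✗
order_id=105: ✓ → 385
order_id=106: ✓ → 138
order_id=107: ✗
order_id=108: ✓ → 212
order_id=109: ✓ → 78
order_id=110: ✓ → 546
order_id=111: ✗
order_id=112: ✓ → 476
shipped_sum = 42 + 549 + 504 + 385 + 138 + 212 + 78 + 546 + 476 = 2930

store_sum=3594, shipped_sum=2930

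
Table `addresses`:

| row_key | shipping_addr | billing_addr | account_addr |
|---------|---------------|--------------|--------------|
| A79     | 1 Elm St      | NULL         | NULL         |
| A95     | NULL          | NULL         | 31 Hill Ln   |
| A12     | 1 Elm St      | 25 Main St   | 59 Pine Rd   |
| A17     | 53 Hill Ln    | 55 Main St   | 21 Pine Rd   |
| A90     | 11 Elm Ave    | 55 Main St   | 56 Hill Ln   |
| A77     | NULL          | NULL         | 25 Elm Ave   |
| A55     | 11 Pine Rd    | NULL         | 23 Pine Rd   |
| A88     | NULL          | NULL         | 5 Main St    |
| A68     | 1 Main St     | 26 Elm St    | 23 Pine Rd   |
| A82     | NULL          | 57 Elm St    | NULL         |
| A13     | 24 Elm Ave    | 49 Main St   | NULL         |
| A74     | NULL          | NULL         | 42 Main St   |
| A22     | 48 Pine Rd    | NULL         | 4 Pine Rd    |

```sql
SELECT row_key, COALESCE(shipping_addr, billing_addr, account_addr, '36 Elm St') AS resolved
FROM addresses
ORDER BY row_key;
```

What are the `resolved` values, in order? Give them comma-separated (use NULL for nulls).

row_key=A12: shipping_addr=1 Elm St → 1 Elm St
row_key=A13: shipping_addr=24 Elm Ave → 24 Elm Ave
row_key=A17: shipping_addr=53 Hill Ln → 53 Hill Ln
row_key=A22: shipping_addr=48 Pine Rd → 48 Pine Rd
row_key=A55: shipping_addr=11 Pine Rd → 11 Pine Rd
row_key=A68: shipping_addr=1 Main St → 1 Main St
row_key=A74: shipping_addr=NULL, billing_addr=NULL, account_addr=42 Main St → 42 Main St
row_key=A77: shipping_addr=NULL, billing_addr=NULL, account_addr=25 Elm Ave → 25 Elm Ave
row_key=A79: shipping_addr=1 Elm St → 1 Elm St
row_key=A82: shipping_addr=NULL, billing_addr=57 Elm St → 57 Elm St
row_key=A88: shipping_addr=NULL, billing_addr=NULL, account_addr=5 Main St → 5 Main St
row_key=A90: shipping_addr=11 Elm Ave → 11 Elm Ave
row_key=A95: shipping_addr=NULL, billing_addr=NULL, account_addr=31 Hill Ln → 31 Hill Ln

1 Elm St, 24 Elm Ave, 53 Hill Ln, 48 Pine Rd, 11 Pine Rd, 1 Main St, 42 Main St, 25 Elm Ave, 1 Elm St, 57 Elm St, 5 Main St, 11 Elm Ave, 31 Hill Ln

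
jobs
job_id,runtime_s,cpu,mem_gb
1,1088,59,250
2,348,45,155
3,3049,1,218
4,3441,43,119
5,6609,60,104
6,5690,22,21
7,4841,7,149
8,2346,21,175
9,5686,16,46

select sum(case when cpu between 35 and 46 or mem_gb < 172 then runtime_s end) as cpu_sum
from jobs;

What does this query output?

job_id=1: ✗
job_id=2: ✓ → 348
job_id=3: ✗
job_id=4: ✓ → 3441
job_id=5: ✓ → 6609
job_id=6: ✓ → 5690
job_id=7: ✓ → 4841
job_id=8: ✗
job_id=9: ✓ → 5686
cpu_sum = 348 + 3441 + 6609 + 5690 + 4841 + 5686 = 26615

26615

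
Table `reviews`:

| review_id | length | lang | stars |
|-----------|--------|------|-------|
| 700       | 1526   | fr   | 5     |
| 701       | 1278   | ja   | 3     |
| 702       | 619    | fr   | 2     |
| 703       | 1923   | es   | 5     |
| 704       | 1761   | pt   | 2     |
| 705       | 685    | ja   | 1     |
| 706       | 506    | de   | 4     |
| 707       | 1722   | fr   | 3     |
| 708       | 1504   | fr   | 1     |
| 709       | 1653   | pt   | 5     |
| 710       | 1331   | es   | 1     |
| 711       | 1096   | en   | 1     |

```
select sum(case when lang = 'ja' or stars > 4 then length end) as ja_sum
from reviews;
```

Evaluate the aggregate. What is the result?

7065

review_id=700: ✓ → 1526
review_id=701: ✓ → 1278
review_id=702: ✗
review_id=703: ✓ → 1923
review_id=704: ✗
review_id=705: ✓ → 685
review_id=706: ✗
review_id=707: ✗
review_id=708: ✗
review_id=709: ✓ → 1653
review_id=710: ✗
review_id=711: ✗
ja_sum = 1526 + 1278 + 1923 + 685 + 1653 = 7065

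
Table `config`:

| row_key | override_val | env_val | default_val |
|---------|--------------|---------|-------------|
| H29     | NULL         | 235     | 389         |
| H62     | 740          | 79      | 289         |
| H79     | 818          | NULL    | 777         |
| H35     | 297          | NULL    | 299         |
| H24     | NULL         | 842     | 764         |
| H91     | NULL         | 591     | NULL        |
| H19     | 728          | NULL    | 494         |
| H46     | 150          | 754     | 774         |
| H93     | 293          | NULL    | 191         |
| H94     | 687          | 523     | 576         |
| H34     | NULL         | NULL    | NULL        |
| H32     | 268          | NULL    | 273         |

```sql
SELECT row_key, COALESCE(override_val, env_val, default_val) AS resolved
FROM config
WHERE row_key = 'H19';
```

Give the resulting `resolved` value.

728

row_key = H19: override_val=728, env_val=NULL, default_val=494.
override_val=728 → 728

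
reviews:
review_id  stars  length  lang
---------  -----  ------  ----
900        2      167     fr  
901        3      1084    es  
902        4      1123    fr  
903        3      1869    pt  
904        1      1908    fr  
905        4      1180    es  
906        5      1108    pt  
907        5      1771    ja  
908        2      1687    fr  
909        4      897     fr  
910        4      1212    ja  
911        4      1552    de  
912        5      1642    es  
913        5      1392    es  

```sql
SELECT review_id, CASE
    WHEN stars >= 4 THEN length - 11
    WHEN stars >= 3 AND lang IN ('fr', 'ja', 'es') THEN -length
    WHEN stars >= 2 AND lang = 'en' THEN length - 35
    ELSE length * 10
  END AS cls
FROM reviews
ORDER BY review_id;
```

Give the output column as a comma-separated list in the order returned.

1670, -1084, 1112, 18690, 19080, 1169, 1097, 1760, 16870, 886, 1201, 1541, 1631, 1381

review_id=900: ELSE → 1670
review_id=901: stars >= 3 AND lang IN ('fr', 'ja', 'es') → -1084
review_id=902: stars >= 4 → 1112
review_id=903: ELSE → 18690
review_id=904: ELSE → 19080
review_id=905: stars >= 4 → 1169
review_id=906: stars >= 4 → 1097
review_id=907: stars >= 4 → 1760
review_id=908: ELSE → 16870
review_id=909: stars >= 4 → 886
review_id=910: stars >= 4 → 1201
review_id=911: stars >= 4 → 1541
review_id=912: stars >= 4 → 1631
review_id=913: stars >= 4 → 1381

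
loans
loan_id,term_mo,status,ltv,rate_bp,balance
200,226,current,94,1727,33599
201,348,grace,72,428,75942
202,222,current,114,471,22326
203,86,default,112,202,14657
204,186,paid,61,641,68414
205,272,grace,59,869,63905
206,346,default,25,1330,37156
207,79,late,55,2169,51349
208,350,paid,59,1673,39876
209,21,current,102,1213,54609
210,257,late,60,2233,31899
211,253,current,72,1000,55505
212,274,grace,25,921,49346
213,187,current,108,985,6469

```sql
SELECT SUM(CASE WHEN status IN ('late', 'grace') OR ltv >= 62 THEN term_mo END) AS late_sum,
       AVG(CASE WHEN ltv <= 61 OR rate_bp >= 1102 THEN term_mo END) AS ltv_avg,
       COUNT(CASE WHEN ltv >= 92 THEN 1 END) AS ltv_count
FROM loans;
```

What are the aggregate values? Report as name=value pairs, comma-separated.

[late_sum: status IN ('late', 'grace') OR ltv >= 62]
loan_id=200: ✓ → 226
loan_id=201: ✓ → 348
loan_id=202: ✓ → 222
loan_id=203: ✓ → 86
loan_id=204: ✗
loan_id=205: ✓ → 272
loan_id=206: ✗
loan_id=207: ✓ → 79
loan_id=208: ✗
loan_id=209: ✓ → 21
loan_id=210: ✓ → 257
loan_id=211: ✓ → 253
loan_id=212: ✓ → 274
loan_id=213: ✓ → 187
late_sum = 226 + 348 + 222 + 86 + 272 + 79 + 21 + 257 + 253 + 274 + 187 = 2225
—
[ltv_avg: ltv <= 61 OR rate_bp >= 1102]
loan_id=200: ✓ → 226
loan_id=201: ✗
loan_id=202: ✗
loan_id=203: ✗
loan_id=204: ✓ → 186
loan_id=205: ✓ → 272
loan_id=206: ✓ → 346
loan_id=207: ✓ → 79
loan_id=208: ✓ → 350
loan_id=209: ✓ → 21
loan_id=210: ✓ → 257
loan_id=211: ✗
loan_id=212: ✓ → 274
loan_id=213: ✗
ltv_avg = (226 + 186 + 272 + 346 + 79 + 350 + 21 + 257 + 274) / 9 = 223.4444444444
—
[ltv_count: ltv >= 92]
loan_id=200: ✓ → 1
loan_id=201: ✗
loan_id=202: ✓ → 1
loan_id=203: ✓ → 1
loan_id=204: ✗
loan_id=205: ✗
loan_id=206: ✗
loan_id=207: ✗
loan_id=208: ✗
loan_id=209: ✓ → 1
loan_id=210: ✗
loan_id=211: ✗
loan_id=212: ✗
loan_id=213: ✓ → 1
ltv_count = COUNT(1, 1, 1, 1, 1) = 5

late_sum=2225, ltv_avg=223.4444444444, ltv_count=5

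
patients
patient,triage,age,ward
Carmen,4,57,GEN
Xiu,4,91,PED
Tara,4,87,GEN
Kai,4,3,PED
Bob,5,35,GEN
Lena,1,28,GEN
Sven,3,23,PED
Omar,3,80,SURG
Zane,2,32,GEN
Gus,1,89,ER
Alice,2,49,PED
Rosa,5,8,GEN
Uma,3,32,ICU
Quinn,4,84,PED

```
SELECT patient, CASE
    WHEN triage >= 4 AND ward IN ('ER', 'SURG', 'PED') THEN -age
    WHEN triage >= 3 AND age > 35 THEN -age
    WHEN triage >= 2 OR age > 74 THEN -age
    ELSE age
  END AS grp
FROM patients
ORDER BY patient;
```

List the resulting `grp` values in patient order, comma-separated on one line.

-49, -35, -57, -89, -3, 28, -80, -84, -8, -23, -87, -32, -91, -32

patient=Alice: triage >= 2 OR age > 74 → -49
patient=Bob: triage >= 2 OR age > 74 → -35
patient=Carmen: triage >= 3 AND age > 35 → -57
patient=Gus: triage >= 2 OR age > 74 → -89
patient=Kai: triage >= 4 AND ward IN ('ER', 'SURG', 'PED') → -3
patient=Lena: ELSE → 28
patient=Omar: triage >= 3 AND age > 35 → -80
patient=Quinn: triage >= 4 AND ward IN ('ER', 'SURG', 'PED') → -84
patient=Rosa: triage >= 2 OR age > 74 → -8
patient=Sven: triage >= 2 OR age > 74 → -23
patient=Tara: triage >= 3 AND age > 35 → -87
patient=Uma: triage >= 2 OR age > 74 → -32
patient=Xiu: triage >= 4 AND ward IN ('ER', 'SURG', 'PED') → -91
patient=Zane: triage >= 2 OR age > 74 → -32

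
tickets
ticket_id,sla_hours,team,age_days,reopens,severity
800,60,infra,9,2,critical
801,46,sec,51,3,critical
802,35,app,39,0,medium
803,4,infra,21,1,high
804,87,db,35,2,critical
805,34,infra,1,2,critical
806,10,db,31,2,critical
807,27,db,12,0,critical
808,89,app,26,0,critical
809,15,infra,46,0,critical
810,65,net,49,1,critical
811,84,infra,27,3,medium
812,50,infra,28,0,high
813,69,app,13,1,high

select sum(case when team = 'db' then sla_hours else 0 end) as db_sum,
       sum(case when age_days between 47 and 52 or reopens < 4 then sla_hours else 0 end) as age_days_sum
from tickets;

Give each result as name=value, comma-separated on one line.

db_sum=124, age_days_sum=675

[db_sum: team = 'db']
ticket_id=800: ✗
ticket_id=801: ✗
ticket_id=802: ✗
ticket_id=803: ✗
ticket_id=804: ✓ → 87
ticket_id=805: ✗
ticket_id=806: ✓ → 10
ticket_id=807: ✓ → 27
ticket_id=808: ✗
ticket_id=809: ✗
ticket_id=810: ✗
ticket_id=811: ✗
ticket_id=812: ✗
ticket_id=813: ✗
db_sum = 87 + 10 + 27 = 124
—
[age_days_sum: age_days between 47 and 52 or reopens < 4]
ticket_id=800: ✓ → 60
ticket_id=801: ✓ → 46
ticket_id=802: ✓ → 35
ticket_id=803: ✓ → 4
ticket_id=804: ✓ → 87
ticket_id=805: ✓ → 34
ticket_id=806: ✓ → 10
ticket_id=807: ✓ → 27
ticket_id=808: ✓ → 89
ticket_id=809: ✓ → 15
ticket_id=810: ✓ → 65
ticket_id=811: ✓ → 84
ticket_id=812: ✓ → 50
ticket_id=813: ✓ → 69
age_days_sum = 60 + 46 + 35 + 4 + 87 + 34 + 10 + 27 + 89 + 15 + 65 + 84 + 50 + 69 = 675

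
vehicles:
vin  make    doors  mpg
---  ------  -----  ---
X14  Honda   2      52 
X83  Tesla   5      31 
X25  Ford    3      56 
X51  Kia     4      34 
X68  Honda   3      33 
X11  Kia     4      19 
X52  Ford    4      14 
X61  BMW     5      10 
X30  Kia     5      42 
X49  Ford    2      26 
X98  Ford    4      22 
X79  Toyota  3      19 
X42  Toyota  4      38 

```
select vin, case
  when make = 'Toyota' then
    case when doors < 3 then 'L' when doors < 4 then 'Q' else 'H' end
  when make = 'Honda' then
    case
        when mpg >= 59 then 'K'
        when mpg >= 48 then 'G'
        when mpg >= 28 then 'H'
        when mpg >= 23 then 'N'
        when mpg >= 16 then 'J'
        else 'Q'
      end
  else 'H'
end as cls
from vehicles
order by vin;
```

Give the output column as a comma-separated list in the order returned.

H, G, H, H, H, H, H, H, H, H, Q, H, H

vin=X11: make='Kia' → outer ELSE → H
vin=X14: make='Honda' → inner[mpg >= 48] → G
vin=X25: make='Ford' → outer ELSE → H
vin=X30: make='Kia' → outer ELSE → H
vin=X42: make='Toyota' → inner[ELSE] → H
vin=X49: make='Ford' → outer ELSE → H
vin=X51: make='Kia' → outer ELSE → H
vin=X52: make='Ford' → outer ELSE → H
vin=X61: make='BMW' → outer ELSE → H
vin=X68: make='Honda' → inner[mpg >= 28] → H
vin=X79: make='Toyota' → inner[doors < 4] → Q
vin=X83: make='Tesla' → outer ELSE → H
vin=X98: make='Ford' → outer ELSE → H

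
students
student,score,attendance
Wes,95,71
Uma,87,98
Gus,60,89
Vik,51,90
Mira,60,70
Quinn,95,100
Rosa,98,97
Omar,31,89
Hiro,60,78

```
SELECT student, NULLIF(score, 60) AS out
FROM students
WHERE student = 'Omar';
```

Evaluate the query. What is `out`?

student = Omar: score=31, attendance=89.
score=31 vs 60: differ → 31

31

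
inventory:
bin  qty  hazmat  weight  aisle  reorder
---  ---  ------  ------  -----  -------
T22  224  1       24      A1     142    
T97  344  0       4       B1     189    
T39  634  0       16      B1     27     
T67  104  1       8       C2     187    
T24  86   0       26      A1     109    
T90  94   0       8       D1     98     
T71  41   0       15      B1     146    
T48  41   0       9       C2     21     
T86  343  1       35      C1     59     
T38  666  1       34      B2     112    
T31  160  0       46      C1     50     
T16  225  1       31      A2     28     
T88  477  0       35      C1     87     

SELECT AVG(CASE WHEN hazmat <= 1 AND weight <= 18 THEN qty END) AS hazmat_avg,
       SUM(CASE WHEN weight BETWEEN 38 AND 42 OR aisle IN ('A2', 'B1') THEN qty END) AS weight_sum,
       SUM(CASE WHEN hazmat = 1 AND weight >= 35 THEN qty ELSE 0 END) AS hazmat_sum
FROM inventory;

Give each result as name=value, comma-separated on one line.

hazmat_avg=209.6666666667, weight_sum=1244, hazmat_sum=343

[hazmat_avg: hazmat <= 1 AND weight <= 18]
bin=T22: ✗
bin=T97: ✓ → 344
bin=T39: ✓ → 634
bin=T67: ✓ → 104
bin=T24: ✗
bin=T90: ✓ → 94
bin=T71: ✓ → 41
bin=T48: ✓ → 41
bin=T86: ✗
bin=T38: ✗
bin=T31: ✗
bin=T16: ✗
bin=T88: ✗
hazmat_avg = (344 + 634 + 104 + 94 + 41 + 41) / 6 = 209.6666666667
—
[weight_sum: weight BETWEEN 38 AND 42 OR aisle IN ('A2', 'B1')]
bin=T22: ✗
bin=T97: ✓ → 344
bin=T39: ✓ → 634
bin=T67: ✗
bin=T24: ✗
bin=T90: ✗
bin=T71: ✓ → 41
bin=T48: ✗
bin=T86: ✗
bin=T38: ✗
bin=T31: ✗
bin=T16: ✓ → 225
bin=T88: ✗
weight_sum = 344 + 634 + 41 + 225 = 1244
—
[hazmat_sum: hazmat = 1 AND weight >= 35]
bin=T22: ✗
bin=T97: ✗
bin=T39: ✗
bin=T67: ✗
bin=T24: ✗
bin=T90: ✗
bin=T71: ✗
bin=T48: ✗
bin=T86: ✓ → 343
bin=T38: ✗
bin=T31: ✗
bin=T16: ✗
bin=T88: ✗
hazmat_sum = 343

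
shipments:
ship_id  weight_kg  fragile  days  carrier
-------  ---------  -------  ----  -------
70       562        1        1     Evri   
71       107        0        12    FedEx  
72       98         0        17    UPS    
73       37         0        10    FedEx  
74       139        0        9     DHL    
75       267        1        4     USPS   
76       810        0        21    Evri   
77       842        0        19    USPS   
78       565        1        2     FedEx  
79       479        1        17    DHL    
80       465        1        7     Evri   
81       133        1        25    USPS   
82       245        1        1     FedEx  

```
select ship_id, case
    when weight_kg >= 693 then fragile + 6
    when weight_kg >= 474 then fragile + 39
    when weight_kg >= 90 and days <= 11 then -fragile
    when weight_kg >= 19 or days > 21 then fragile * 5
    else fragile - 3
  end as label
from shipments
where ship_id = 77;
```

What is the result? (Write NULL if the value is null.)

ship_id = 77: weight_kg=842, fragile=0, days=19, carrier=USPS.
weight_kg >= 693 → true → 6

6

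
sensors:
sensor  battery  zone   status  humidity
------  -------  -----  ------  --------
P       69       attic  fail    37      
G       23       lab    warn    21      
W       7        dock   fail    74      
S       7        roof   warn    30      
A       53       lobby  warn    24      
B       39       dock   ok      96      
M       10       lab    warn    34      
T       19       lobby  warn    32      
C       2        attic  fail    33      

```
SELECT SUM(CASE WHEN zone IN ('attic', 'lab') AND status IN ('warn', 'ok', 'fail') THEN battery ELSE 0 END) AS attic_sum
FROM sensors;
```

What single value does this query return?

104

sensor=P: ✓ → 69
sensor=G: ✓ → 23
sensor=W: ✗
sensor=S: ✗
sensor=A: ✗
sensor=B: ✗
sensor=M: ✓ → 10
sensor=T: ✗
sensor=C: ✓ → 2
attic_sum = 69 + 23 + 10 + 2 = 104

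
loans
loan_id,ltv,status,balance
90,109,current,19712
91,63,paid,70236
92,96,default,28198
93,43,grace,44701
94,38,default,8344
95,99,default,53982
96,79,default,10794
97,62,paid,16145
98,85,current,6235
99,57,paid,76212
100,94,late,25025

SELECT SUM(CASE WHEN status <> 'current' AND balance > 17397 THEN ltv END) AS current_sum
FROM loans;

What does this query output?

loan_id=90: ✗
loan_id=91: ✓ → 63
loan_id=92: ✓ → 96
loan_id=93: ✓ → 43
loan_id=94: ✗
loan_id=95: ✓ → 99
loan_id=96: ✗
loan_id=97: ✗
loan_id=98: ✗
loan_id=99: ✓ → 57
loan_id=100: ✓ → 94
current_sum = 63 + 96 + 43 + 99 + 57 + 94 = 452

452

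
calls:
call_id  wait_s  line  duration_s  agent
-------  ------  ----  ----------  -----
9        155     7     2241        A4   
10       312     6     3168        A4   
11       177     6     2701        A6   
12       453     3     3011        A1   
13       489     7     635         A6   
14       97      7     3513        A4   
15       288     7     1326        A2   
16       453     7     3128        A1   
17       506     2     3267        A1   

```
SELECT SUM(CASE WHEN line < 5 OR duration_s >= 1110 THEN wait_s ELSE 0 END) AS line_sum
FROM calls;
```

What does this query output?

2441

call_id=9: ✓ → 155
call_id=10: ✓ → 312
call_id=11: ✓ → 177
call_id=12: ✓ → 453
call_id=13: ✗
call_id=14: ✓ → 97
call_id=15: ✓ → 288
call_id=16: ✓ → 453
call_id=17: ✓ → 506
line_sum = 155 + 312 + 177 + 453 + 97 + 288 + 453 + 506 = 2441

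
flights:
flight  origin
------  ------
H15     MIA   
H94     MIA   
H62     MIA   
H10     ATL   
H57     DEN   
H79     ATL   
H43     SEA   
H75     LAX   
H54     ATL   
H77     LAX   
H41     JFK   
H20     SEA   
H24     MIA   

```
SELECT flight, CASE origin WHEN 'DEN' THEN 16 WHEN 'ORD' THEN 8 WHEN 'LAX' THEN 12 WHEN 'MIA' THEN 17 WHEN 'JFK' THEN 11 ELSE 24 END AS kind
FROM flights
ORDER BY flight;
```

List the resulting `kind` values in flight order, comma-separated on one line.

flight=H10: ELSE → 24
flight=H15: origin='MIA' → 17
flight=H20: ELSE → 24
flight=H24: origin='MIA' → 17
flight=H41: origin='JFK' → 11
flight=H43: ELSE → 24
flight=H54: ELSE → 24
flight=H57: origin='DEN' → 16
flight=H62: origin='MIA' → 17
flight=H75: origin='LAX' → 12
flight=H77: origin='LAX' → 12
flight=H79: ELSE → 24
flight=H94: origin='MIA' → 17

24, 17, 24, 17, 11, 24, 24, 16, 17, 12, 12, 24, 17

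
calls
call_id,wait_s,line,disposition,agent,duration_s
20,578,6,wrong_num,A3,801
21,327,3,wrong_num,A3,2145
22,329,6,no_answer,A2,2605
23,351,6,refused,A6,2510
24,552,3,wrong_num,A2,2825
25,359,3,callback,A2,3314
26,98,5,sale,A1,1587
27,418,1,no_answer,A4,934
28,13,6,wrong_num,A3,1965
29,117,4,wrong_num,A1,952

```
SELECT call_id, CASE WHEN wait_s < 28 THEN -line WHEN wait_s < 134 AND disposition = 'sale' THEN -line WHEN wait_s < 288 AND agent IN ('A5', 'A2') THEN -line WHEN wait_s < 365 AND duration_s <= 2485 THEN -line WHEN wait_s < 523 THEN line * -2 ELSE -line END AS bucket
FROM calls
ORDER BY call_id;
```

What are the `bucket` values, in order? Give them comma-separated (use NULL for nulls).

call_id=20: ELSE → -6
call_id=21: wait_s < 365 AND duration_s <= 2485 → -3
call_id=22: wait_s < 523 → -12
call_id=23: wait_s < 523 → -12
call_id=24: ELSE → -3
call_id=25: wait_s < 523 → -6
call_id=26: wait_s < 134 AND disposition = 'sale' → -5
call_id=27: wait_s < 523 → -2
call_id=28: wait_s < 28 → -6
call_id=29: wait_s < 365 AND duration_s <= 2485 → -4

-6, -3, -12, -12, -3, -6, -5, -2, -6, -4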